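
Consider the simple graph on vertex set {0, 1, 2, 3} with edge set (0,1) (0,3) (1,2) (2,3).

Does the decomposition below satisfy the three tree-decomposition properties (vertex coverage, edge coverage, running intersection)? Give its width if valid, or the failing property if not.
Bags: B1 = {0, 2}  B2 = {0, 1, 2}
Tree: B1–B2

A tree decomposition must satisfy three properties: every vertex lies in some bag; for every edge, both endpoints lie together in some bag; and for every vertex, the bags containing it form a connected subtree. Here vertex 3 appears in no bag, so the decomposition is invalid.

No — vertex 3 appears in no bag.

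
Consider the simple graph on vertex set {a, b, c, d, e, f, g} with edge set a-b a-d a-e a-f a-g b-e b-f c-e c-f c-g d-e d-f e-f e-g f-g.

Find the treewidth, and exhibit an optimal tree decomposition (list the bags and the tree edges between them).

Treewidth 3.
One such decomposition:
Bags: B1 = {c, e, f, g}  B2 = {a, e, f, g}  B3 = {a, b, e, f}  B4 = {a, d, e, f}
Tree: B1–B2, B2–B3, B3–B4

The largest bag has 4 vertices, giving width 3; this decomposition certifies tw(G) ≤ 3. Conversely, {c, e, f, g} is a clique of size 4, and the vertices of any clique must share a bag in every tree decomposition; so some bag has ≥ 4 vertices and tw(G) ≥ 3. Therefore the treewidth is 3.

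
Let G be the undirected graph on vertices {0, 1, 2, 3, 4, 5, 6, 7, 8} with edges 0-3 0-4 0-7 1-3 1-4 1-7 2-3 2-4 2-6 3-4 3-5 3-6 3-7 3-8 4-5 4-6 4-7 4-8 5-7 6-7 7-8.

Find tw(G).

3

A width-3 tree decomposition is:
Bags: B1 = {0, 3, 4, 7}  B2 = {3, 4, 6, 7}  B3 = {1, 3, 4, 7}  B4 = {3, 4, 5, 7}  B5 = {2, 3, 4, 6}  B6 = {3, 4, 7, 8}
Tree: B1–B2, B1–B3, B1–B4, B2–B5, B1–B6
The largest bag has 4 vertices, giving width 3; this decomposition certifies tw(G) ≤ 3. On the other hand G contains the 4-clique {2, 3, 4, 6}. A clique must lie in a single bag of any decomposition, so no decomposition can have width below 3. Hence tw(G) = 3 exactly.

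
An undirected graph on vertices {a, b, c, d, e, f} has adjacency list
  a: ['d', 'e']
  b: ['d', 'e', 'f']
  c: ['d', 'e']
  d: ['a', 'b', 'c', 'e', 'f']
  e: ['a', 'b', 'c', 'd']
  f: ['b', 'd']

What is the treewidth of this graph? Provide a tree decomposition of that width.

The largest bag has 3 vertices, giving width 2; this decomposition certifies tw(G) ≤ 2. Conversely, {c, d, e} is a clique of size 3, and the vertices of any clique must share a bag in every tree decomposition; so some bag has ≥ 3 vertices and tw(G) ≥ 2. Hence tw(G) = 2 exactly.

Treewidth 2.
One such decomposition:
Bags: B1 = {b, d, e}  B2 = {b, d, f}  B3 = {c, d, e}  B4 = {a, d, e}
Tree: B1–B2, B1–B3, B1–B4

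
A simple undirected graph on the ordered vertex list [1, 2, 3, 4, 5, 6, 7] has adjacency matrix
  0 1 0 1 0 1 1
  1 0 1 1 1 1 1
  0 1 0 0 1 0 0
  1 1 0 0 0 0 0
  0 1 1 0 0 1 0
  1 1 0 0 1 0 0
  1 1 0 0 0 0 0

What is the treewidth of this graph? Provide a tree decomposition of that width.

The largest bag has 3 vertices, giving width 2; this decomposition certifies tw(G) ≤ 2. Conversely, {1, 2, 4} is a clique of size 3, and the vertices of any clique must share a bag in every tree decomposition; so some bag has ≥ 3 vertices and tw(G) ≥ 2. The upper and lower bounds meet at 2, so that is the treewidth.

Treewidth 2.
Bags: B1 = {2, 5, 6}  B2 = {1, 2, 6}  B3 = {2, 3, 5}  B4 = {1, 2, 4}  B5 = {1, 2, 7}
Tree: B1–B2, B1–B3, B2–B4, B4–B5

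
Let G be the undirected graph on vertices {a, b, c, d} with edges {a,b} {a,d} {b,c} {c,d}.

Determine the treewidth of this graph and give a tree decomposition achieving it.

Every bag has size at most 3, so the width is 3 − 1 = 2 and tw(G) ≤ 2. For the lower bound, G contains the cycle b–a–d–c–b, so G is not a forest; only forests have treewidth ≤ 1, hence tw(G) ≥ 2. Hence tw(G) = 2 exactly.

Treewidth 2.
One optimal decomposition is:
Bags: B1 = {a, b, d}  B2 = {b, c, d}
Tree: B1–B2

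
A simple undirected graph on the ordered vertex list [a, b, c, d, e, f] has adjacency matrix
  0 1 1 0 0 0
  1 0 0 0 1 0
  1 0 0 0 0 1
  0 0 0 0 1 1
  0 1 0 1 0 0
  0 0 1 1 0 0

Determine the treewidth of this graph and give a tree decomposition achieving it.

The largest bag has 3 vertices, giving width 2; this decomposition certifies tw(G) ≤ 2. Since a–b–e–d–f–c–a is a cycle in G, G is not acyclic. Forests are exactly the graphs of treewidth ≤ 1, so tw(G) ≥ 2. Combining the bounds, tw(G) = 2.

Treewidth 2.
One such decomposition:
Bags: B1 = {a, b, e}  B2 = {a, d, e}  B3 = {a, d, f}  B4 = {a, c, f}
Tree: B1–B2, B2–B3, B3–B4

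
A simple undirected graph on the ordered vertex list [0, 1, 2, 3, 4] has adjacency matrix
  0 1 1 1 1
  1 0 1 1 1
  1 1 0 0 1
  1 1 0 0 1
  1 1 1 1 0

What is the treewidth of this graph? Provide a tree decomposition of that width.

The largest bag has 4 vertices, giving width 3; this decomposition certifies tw(G) ≤ 3. For the lower bound, the 4 vertices {0, 1, 2, 4} are pairwise adjacent, and any tree decomposition puts a clique entirely inside one bag — forcing width ≥ 3. Combining the bounds, tw(G) = 3.

Treewidth 3.
One such decomposition:
Bags: B1 = {0, 1, 2, 4}  B2 = {0, 1, 3, 4}
Tree: B1–B2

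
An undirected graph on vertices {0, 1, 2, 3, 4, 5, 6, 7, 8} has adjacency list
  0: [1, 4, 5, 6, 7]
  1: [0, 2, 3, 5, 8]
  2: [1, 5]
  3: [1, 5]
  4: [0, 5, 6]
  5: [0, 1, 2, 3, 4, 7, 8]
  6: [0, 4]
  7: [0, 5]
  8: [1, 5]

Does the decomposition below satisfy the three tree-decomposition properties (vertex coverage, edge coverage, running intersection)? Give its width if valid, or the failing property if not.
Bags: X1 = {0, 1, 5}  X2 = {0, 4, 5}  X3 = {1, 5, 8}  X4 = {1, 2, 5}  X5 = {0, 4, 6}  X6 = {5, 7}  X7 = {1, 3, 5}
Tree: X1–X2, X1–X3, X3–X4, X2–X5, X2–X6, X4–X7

A tree decomposition must satisfy three properties: every vertex lies in some bag; for every edge, both endpoints lie together in some bag; and for every vertex, the bags containing it form a connected subtree. Here edge (0,7) lies in no bag, so the decomposition is invalid.

No — edge (0,7) lies in no bag.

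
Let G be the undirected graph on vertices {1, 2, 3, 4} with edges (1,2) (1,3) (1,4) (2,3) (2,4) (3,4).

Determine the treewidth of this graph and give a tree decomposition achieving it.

With just one bag of size 4, the width is 4 − 1 = 3, so tw(G) ≤ 3. For the lower bound, the 4 vertices {1, 2, 3, 4} are pairwise adjacent, and any tree decomposition puts a clique entirely inside one bag — forcing width ≥ 3. Therefore the treewidth is 3.

Treewidth 3.
One optimal decomposition is:
Bags: B1 = {1, 2, 3, 4}
Tree: (single bag)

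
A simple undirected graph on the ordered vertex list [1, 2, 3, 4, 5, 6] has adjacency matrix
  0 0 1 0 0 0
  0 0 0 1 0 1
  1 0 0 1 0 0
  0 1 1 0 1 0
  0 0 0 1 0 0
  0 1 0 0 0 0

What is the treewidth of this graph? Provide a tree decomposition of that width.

Treewidth 1.
One optimal decomposition is:
Bags: B1 = {3, 4}  B2 = {2, 4}  B3 = {4, 5}  B4 = {1, 3}  B5 = {2, 6}
Tree: B1–B2, B1–B3, B1–B4, B2–B5

Every bag has size at most 2, so the width is 2 − 1 = 1 and tw(G) ≤ 1. Any graph with an edge has treewidth ≥ 1, and G has the edge 3–4. The upper and lower bounds meet at 1, so that is the treewidth.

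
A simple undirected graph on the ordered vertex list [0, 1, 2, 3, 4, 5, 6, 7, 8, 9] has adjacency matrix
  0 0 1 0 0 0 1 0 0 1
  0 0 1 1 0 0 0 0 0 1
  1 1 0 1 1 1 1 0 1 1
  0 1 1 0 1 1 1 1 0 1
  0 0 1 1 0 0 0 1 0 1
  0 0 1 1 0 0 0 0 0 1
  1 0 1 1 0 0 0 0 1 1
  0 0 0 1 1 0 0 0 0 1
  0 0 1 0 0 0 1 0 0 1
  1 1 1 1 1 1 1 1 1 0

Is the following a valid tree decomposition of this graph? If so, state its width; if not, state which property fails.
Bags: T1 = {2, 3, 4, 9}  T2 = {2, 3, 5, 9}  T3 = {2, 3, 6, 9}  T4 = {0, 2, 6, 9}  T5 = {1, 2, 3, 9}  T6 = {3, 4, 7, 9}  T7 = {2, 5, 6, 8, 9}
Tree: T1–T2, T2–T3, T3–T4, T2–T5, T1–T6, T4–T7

A tree decomposition must satisfy three properties: every vertex lies in some bag; for every edge, both endpoints lie together in some bag; and for every vertex, the bags containing it form a connected subtree. Here bags containing vertex 5 are not connected in the tree, so the decomposition is invalid.

No — bags containing vertex 5 are not connected in the tree.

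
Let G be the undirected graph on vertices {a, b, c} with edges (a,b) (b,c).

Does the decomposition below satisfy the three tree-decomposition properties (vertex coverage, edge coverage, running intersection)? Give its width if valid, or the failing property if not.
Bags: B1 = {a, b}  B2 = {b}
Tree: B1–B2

No — vertex c appears in no bag.

A tree decomposition must satisfy three properties: every vertex lies in some bag; for every edge, both endpoints lie together in some bag; and for every vertex, the bags containing it form a connected subtree. Here vertex c appears in no bag, so the decomposition is invalid.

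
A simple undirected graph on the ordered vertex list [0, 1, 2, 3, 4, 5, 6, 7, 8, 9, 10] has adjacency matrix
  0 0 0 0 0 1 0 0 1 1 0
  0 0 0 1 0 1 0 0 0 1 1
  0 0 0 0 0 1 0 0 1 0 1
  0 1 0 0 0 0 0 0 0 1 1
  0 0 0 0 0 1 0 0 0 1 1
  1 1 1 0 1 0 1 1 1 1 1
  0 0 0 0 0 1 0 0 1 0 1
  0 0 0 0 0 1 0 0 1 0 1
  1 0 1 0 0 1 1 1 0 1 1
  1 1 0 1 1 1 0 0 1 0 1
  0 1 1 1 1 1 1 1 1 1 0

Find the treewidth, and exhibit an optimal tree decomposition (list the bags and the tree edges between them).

Every bag has size at most 4, so the width is 4 − 1 = 3 and tw(G) ≤ 3. For the lower bound, the 4 vertices {1, 3, 9, 10} are pairwise adjacent, and any tree decomposition puts a clique entirely inside one bag — forcing width ≥ 3. Therefore the treewidth is 3.

Treewidth 3.
Bags: B1 = {5, 8, 9, 10}  B2 = {2, 5, 8, 10}  B3 = {1, 5, 9, 10}  B4 = {0, 5, 8, 9}  B5 = {5, 6, 8, 10}  B6 = {4, 5, 9, 10}  B7 = {5, 7, 8, 10}  B8 = {1, 3, 9, 10}
Tree: B1–B2, B1–B3, B1–B4, B1–B5, B1–B6, B1–B7, B3–B8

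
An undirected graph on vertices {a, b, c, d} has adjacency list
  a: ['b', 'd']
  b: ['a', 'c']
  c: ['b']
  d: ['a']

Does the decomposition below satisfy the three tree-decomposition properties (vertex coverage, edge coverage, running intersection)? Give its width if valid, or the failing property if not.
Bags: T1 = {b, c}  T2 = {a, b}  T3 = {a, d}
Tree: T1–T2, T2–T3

Yes; width 1.

Checking the three conditions: (i) the bags cover all of {a, b, c, d}; (ii) for each edge, some bag contains both endpoints; (iii) the bags containing any fixed vertex form a subtree. All hold, so the decomposition is valid with width 2 − 1 = 1.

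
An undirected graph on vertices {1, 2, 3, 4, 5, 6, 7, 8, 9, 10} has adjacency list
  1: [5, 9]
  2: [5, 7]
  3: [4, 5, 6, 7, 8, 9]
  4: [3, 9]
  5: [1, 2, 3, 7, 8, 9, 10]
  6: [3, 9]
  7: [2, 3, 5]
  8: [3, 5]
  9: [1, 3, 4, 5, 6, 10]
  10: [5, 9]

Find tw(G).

2

A width-2 tree decomposition is:
Bags: B1 = {1, 5, 9}  B2 = {3, 5, 9}  B3 = {3, 5, 8}  B4 = {3, 4, 9}  B5 = {3, 6, 9}  B6 = {5, 9, 10}  B7 = {3, 5, 7}  B8 = {2, 5, 7}
Tree: B1–B2, B2–B3, B2–B4, B2–B5, B2–B6, B3–B7, B7–B8
Every bag has size at most 3, so the width is 3 − 1 = 2 and tw(G) ≤ 2. On the other hand G contains the 3-clique {3, 4, 9}. A clique must lie in a single bag of any decomposition, so no decomposition can have width below 2. Hence tw(G) = 2 exactly.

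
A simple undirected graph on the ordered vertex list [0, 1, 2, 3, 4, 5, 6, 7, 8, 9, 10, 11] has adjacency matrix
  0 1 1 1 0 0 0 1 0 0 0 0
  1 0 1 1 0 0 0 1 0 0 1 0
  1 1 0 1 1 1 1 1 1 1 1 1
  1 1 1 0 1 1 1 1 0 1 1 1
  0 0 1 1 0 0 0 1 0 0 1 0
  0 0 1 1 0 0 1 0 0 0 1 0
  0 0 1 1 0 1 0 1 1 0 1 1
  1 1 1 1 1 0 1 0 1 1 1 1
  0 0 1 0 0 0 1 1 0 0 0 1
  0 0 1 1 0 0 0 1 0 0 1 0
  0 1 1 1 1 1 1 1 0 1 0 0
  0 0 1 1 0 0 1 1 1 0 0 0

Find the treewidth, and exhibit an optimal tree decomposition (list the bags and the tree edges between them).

Treewidth 4.
One such decomposition:
Bags: B1 = {1, 2, 3, 7, 10}  B2 = {2, 3, 4, 7, 10}  B3 = {2, 3, 7, 9, 10}  B4 = {2, 3, 6, 7, 10}  B5 = {2, 3, 6, 7, 11}  B6 = {2, 6, 7, 8, 11}  B7 = {2, 3, 5, 6, 10}  B8 = {0, 1, 2, 3, 7}
Tree: B1–B2, B2–B3, B3–B4, B4–B5, B5–B6, B4–B7, B1–B8

Every bag has size at most 5, so the width is 5 − 1 = 4 and tw(G) ≤ 4. Conversely, {2, 6, 7, 8, 11} is a clique of size 5, and the vertices of any clique must share a bag in every tree decomposition; so some bag has ≥ 5 vertices and tw(G) ≥ 4. Hence tw(G) = 4 exactly.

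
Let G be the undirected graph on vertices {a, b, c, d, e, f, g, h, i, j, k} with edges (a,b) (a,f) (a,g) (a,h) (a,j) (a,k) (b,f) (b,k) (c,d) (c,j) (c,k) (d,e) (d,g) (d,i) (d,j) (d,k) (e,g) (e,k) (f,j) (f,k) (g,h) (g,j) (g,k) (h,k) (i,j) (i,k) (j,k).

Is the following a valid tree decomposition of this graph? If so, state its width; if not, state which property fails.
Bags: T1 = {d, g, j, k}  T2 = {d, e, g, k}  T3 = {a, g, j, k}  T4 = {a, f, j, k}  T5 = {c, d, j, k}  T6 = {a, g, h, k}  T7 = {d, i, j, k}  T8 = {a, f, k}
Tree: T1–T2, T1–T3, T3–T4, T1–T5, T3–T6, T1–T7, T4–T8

No — vertex b appears in no bag.

A tree decomposition must satisfy three properties: every vertex lies in some bag; for every edge, both endpoints lie together in some bag; and for every vertex, the bags containing it form a connected subtree. Here vertex b appears in no bag, so the decomposition is invalid.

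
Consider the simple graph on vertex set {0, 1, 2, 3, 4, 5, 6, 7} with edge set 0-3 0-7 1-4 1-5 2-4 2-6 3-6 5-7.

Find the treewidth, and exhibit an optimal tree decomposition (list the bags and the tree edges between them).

Each bag holds 3 vertices, so the decomposition has width 2, which upper-bounds the treewidth. Since 6–3–0–7–5–1–4–2–6 is a cycle in G, G is not acyclic. Forests are exactly the graphs of treewidth ≤ 1, so tw(G) ≥ 2. Combining the bounds, tw(G) = 2.

Treewidth 2.
Bags: B1 = {0, 3, 6}  B2 = {0, 6, 7}  B3 = {5, 6, 7}  B4 = {1, 5, 6}  B5 = {1, 4, 6}  B6 = {2, 4, 6}
Tree: B1–B2, B2–B3, B3–B4, B4–B5, B5–B6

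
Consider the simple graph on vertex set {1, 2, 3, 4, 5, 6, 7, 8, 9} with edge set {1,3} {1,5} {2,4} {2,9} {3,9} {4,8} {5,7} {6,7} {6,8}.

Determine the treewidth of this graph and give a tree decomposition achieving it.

The largest bag has 3 vertices, giving width 2; this decomposition certifies tw(G) ≤ 2. Since 6–7–5–1–3–9–2–4–8–6 is a cycle in G, G is not acyclic. Forests are exactly the graphs of treewidth ≤ 1, so tw(G) ≥ 2. The upper and lower bounds meet at 2, so that is the treewidth.

Treewidth 2.
One such decomposition:
Bags: B1 = {5, 6, 7}  B2 = {1, 5, 6}  B3 = {1, 3, 6}  B4 = {3, 6, 9}  B5 = {2, 6, 9}  B6 = {2, 4, 6}  B7 = {4, 6, 8}
Tree: B1–B2, B2–B3, B3–B4, B4–B5, B5–B6, B6–B7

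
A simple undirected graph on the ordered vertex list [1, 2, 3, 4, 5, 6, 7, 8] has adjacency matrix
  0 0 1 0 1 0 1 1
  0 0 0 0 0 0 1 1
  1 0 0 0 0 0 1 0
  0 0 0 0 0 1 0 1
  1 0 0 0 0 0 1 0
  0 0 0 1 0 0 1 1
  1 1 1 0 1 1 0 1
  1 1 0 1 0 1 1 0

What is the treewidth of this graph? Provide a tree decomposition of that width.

The largest bag has 3 vertices, giving width 2; this decomposition certifies tw(G) ≤ 2. On the other hand G contains the 3-clique {4, 6, 8}. A clique must lie in a single bag of any decomposition, so no decomposition can have width below 2. Combining the bounds, tw(G) = 2.

Treewidth 2.
One optimal decomposition is:
Bags: B1 = {1, 7, 8}  B2 = {1, 3, 7}  B3 = {1, 5, 7}  B4 = {2, 7, 8}  B5 = {6, 7, 8}  B6 = {4, 6, 8}
Tree: B1–B2, B2–B3, B1–B4, B1–B5, B5–B6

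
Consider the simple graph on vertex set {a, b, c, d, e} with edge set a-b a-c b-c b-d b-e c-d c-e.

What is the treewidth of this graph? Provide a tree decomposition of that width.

Every bag has size at most 3, so the width is 3 − 1 = 2 and tw(G) ≤ 2. Conversely, {b, c, d} is a clique of size 3, and the vertices of any clique must share a bag in every tree decomposition; so some bag has ≥ 3 vertices and tw(G) ≥ 2. Combining the bounds, tw(G) = 2.

Treewidth 2.
Bags: B1 = {b, c, d}  B2 = {a, b, c}  B3 = {b, c, e}
Tree: B1–B2, B2–B3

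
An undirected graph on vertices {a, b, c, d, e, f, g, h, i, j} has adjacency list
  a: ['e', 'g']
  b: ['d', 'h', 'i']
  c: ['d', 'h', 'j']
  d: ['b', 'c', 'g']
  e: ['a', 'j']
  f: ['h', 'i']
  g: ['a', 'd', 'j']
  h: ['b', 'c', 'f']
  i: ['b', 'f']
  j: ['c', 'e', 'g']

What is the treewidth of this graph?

2

A width-2 tree decomposition is:
Bags: B1 = {b, f, i}  B2 = {b, f, h}  B3 = {b, d, h}  B4 = {c, d, h}  B5 = {c, d, g}  B6 = {c, g, j}  B7 = {a, g, j}  B8 = {a, e, j}
Tree: B1–B2, B2–B3, B3–B4, B4–B5, B5–B6, B6–B7, B7–B8
Each bag holds 3 vertices, so the decomposition has width 2, which upper-bounds the treewidth. The edges i–f–h–b–i form a cycle, so G is not a tree and its treewidth is at least 2. Therefore the treewidth is 2.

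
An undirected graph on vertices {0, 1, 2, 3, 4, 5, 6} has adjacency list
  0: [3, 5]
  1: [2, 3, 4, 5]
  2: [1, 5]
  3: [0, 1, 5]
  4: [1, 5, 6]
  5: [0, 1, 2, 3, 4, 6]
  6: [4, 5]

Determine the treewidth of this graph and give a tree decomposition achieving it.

Treewidth 2.
Bags: B1 = {1, 3, 5}  B2 = {1, 2, 5}  B3 = {1, 4, 5}  B4 = {0, 3, 5}  B5 = {4, 5, 6}
Tree: B1–B2, B1–B3, B1–B4, B3–B5

Each bag holds 3 vertices, so the decomposition has width 2, which upper-bounds the treewidth. Conversely, {0, 3, 5} is a clique of size 3, and the vertices of any clique must share a bag in every tree decomposition; so some bag has ≥ 3 vertices and tw(G) ≥ 2. The upper and lower bounds meet at 2, so that is the treewidth.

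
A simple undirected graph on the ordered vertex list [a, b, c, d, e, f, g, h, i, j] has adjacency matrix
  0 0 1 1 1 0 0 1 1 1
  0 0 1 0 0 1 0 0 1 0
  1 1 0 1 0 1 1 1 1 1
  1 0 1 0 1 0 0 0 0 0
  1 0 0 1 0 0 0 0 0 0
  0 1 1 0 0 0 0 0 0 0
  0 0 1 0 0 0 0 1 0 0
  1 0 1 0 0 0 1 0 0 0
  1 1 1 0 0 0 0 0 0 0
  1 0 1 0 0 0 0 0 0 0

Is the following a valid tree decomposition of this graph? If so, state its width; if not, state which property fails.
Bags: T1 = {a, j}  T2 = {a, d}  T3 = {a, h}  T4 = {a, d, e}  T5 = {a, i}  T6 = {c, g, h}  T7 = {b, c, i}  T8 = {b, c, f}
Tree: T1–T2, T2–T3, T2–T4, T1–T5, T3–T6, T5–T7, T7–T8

A tree decomposition must satisfy three properties: every vertex lies in some bag; for every edge, both endpoints lie together in some bag; and for every vertex, the bags containing it form a connected subtree. Here edge (c,j) lies in no bag, so the decomposition is invalid.

No — edge (c,j) lies in no bag.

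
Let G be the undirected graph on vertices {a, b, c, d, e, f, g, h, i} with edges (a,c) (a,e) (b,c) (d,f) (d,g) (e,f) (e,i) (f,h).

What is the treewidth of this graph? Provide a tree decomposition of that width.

Treewidth 1.
Bags: B1 = {e, f}  B2 = {d, f}  B3 = {e, i}  B4 = {f, h}  B5 = {a, e}  B6 = {a, c}  B7 = {d, g}  B8 = {b, c}
Tree: B1–B2, B1–B3, B1–B4, B1–B5, B5–B6, B2–B7, B6–B8

Every bag has size at most 2, so the width is 2 − 1 = 1 and tw(G) ≤ 1. Any graph with an edge has treewidth ≥ 1, and G has the edge f–e. Therefore the treewidth is 1.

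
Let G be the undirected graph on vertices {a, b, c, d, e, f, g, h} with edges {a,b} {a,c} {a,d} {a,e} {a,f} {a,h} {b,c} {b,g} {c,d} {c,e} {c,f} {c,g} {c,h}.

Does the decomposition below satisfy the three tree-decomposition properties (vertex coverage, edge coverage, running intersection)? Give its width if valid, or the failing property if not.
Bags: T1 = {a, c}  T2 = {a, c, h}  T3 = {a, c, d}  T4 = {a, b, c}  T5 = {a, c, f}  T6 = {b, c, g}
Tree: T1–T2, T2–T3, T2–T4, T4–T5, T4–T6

A tree decomposition must satisfy three properties: every vertex lies in some bag; for every edge, both endpoints lie together in some bag; and for every vertex, the bags containing it form a connected subtree. Here vertex e appears in no bag, so the decomposition is invalid.

No — vertex e appears in no bag.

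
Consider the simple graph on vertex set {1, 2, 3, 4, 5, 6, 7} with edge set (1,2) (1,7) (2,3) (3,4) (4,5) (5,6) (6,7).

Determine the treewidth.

A width-2 tree decomposition is:
Bags: B1 = {2, 3, 4}  B2 = {2, 4, 5}  B3 = {2, 5, 6}  B4 = {2, 6, 7}  B5 = {1, 2, 7}
Tree: B1–B2, B2–B3, B3–B4, B4–B5
The largest bag has 3 vertices, giving width 2; this decomposition certifies tw(G) ≤ 2. The edges 2–3–4–5–6–7–1–2 form a cycle, so G is not a tree and its treewidth is at least 2. Combining the bounds, tw(G) = 2.

2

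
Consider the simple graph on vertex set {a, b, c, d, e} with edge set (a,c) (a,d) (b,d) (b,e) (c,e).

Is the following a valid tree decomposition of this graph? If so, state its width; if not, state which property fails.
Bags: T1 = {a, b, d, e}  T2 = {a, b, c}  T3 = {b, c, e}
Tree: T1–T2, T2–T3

No — bags containing vertex e are not connected in the tree.

A tree decomposition must satisfy three properties: every vertex lies in some bag; for every edge, both endpoints lie together in some bag; and for every vertex, the bags containing it form a connected subtree. Here bags containing vertex e are not connected in the tree, so the decomposition is invalid.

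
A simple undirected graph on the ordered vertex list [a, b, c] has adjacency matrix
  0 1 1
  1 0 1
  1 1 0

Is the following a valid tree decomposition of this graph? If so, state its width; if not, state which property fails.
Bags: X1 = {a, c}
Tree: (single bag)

No — vertex b appears in no bag.

A tree decomposition must satisfy three properties: every vertex lies in some bag; for every edge, both endpoints lie together in some bag; and for every vertex, the bags containing it form a connected subtree. Here vertex b appears in no bag, so the decomposition is invalid.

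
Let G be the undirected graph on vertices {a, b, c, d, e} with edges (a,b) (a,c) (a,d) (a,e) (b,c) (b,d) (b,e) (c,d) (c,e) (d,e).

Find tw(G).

4

A width-4 tree decomposition is:
Bags: B1 = {a, b, c, d, e}
Tree: (single bag)
With just one bag of size 5, the width is 5 − 1 = 4, so tw(G) ≤ 4. For the lower bound, the 5 vertices {a, b, c, d, e} are pairwise adjacent, and any tree decomposition puts a clique entirely inside one bag — forcing width ≥ 4. Therefore the treewidth is 4.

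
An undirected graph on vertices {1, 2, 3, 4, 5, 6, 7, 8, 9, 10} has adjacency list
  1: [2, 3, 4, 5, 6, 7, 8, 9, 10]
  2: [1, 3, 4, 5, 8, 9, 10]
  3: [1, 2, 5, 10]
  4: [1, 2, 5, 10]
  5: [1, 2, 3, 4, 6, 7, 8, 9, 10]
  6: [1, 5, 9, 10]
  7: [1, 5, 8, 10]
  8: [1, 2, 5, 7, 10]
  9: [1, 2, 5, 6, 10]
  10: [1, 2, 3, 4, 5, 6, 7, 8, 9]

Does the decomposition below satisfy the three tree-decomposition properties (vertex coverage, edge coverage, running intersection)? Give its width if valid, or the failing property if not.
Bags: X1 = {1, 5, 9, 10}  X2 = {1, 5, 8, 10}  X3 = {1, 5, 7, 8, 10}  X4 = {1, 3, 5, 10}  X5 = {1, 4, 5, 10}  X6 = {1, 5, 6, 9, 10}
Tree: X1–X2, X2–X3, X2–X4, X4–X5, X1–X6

No — vertex 2 appears in no bag.

A tree decomposition must satisfy three properties: every vertex lies in some bag; for every edge, both endpoints lie together in some bag; and for every vertex, the bags containing it form a connected subtree. Here vertex 2 appears in no bag, so the decomposition is invalid.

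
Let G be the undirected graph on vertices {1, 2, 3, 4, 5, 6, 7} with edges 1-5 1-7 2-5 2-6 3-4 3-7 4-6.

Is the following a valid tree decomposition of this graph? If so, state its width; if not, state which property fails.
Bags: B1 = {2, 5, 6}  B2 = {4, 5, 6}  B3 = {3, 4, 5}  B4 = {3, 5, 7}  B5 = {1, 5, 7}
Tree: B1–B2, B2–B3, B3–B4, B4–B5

Yes; width 2.

Checking the three conditions: (i) the bags cover all of {1, 2, 3, 4, 5, 6, 7}; (ii) for each edge, some bag contains both endpoints; (iii) the bags containing any fixed vertex form a subtree. All hold, so the decomposition is valid with width 3 − 1 = 2.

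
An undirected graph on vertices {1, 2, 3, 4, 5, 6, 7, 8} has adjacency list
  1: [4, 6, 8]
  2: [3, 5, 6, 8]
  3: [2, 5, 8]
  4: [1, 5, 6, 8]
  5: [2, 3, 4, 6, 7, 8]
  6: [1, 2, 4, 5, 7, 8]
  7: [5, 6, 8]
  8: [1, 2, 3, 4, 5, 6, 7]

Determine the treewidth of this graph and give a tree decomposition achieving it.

Treewidth 3.
One optimal decomposition is:
Bags: B1 = {2, 5, 6, 8}  B2 = {5, 6, 7, 8}  B3 = {4, 5, 6, 8}  B4 = {2, 3, 5, 8}  B5 = {1, 4, 6, 8}
Tree: B1–B2, B1–B3, B1–B4, B3–B5

The largest bag has 4 vertices, giving width 3; this decomposition certifies tw(G) ≤ 3. On the other hand G contains the 4-clique {1, 4, 6, 8}. A clique must lie in a single bag of any decomposition, so no decomposition can have width below 3. Combining the bounds, tw(G) = 3.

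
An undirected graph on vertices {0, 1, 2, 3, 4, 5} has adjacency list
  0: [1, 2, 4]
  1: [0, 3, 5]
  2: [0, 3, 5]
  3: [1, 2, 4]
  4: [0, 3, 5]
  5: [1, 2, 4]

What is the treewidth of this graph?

3

A width-3 tree decomposition is:
Bags: B1 = {1, 2, 3, 4}  B2 = {0, 1, 2, 4}  B3 = {1, 2, 4, 5}
Tree: B1–B2, B2–B3
The largest bag has 4 vertices, giving width 3; this decomposition certifies tw(G) ≤ 3. For the lower bound: the 4 vertex sets {3,4}, {0,2}, {1}, {5} are disjoint, each induces a connected subgraph, and every pair is joined by at least one edge of G. Contracting each set to a single vertex therefore yields K_{4} as a minor, and since treewidth is minor-monotone, tw(G) ≥ tw(K_{4}) = 3. Hence tw(G) = 3 exactly.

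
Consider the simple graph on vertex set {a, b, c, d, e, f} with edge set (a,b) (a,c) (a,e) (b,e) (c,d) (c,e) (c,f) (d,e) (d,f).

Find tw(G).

A width-2 tree decomposition is:
Bags: B1 = {a, c, e}  B2 = {c, d, e}  B3 = {c, d, f}  B4 = {a, b, e}
Tree: B1–B2, B2–B3, B1–B4
The largest bag has 3 vertices, giving width 2; this decomposition certifies tw(G) ≤ 2. For the lower bound, the 3 vertices {c, d, e} are pairwise adjacent, and any tree decomposition puts a clique entirely inside one bag — forcing width ≥ 2. The upper and lower bounds meet at 2, so that is the treewidth.

2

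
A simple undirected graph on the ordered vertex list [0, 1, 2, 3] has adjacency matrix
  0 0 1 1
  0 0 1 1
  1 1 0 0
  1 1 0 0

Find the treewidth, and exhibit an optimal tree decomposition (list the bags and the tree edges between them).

Each bag holds 3 vertices, so the decomposition has width 2, which upper-bounds the treewidth. For the lower bound, G contains the cycle 0–2–1–3–0, so G is not a forest; only forests have treewidth ≤ 1, hence tw(G) ≥ 2. Therefore the treewidth is 2.

Treewidth 2.
Bags: B1 = {0, 1, 2}  B2 = {0, 1, 3}
Tree: B1–B2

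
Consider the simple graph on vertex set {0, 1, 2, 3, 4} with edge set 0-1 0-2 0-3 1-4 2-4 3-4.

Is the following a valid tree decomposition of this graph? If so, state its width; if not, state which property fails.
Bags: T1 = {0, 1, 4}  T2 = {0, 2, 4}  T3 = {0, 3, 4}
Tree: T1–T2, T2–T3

Every vertex of G appears in some bag (union = {0, 1, 2, 3, 4}); every edge is covered by a bag; and for each vertex v the set of bags containing v is connected in the bag tree. The decomposition is therefore valid. The largest bag has 3 vertices, so the width is 2.

Yes; width 2.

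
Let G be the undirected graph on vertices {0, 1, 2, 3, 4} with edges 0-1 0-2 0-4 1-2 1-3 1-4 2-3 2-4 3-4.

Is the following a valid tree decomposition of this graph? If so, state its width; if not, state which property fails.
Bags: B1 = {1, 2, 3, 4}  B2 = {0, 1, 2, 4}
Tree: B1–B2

Every vertex of G appears in some bag (union = {0, 1, 2, 3, 4}); every edge is covered by a bag; and for each vertex v the set of bags containing v is connected in the bag tree. The decomposition is therefore valid. The largest bag has 4 vertices, so the width is 3.

Yes; width 3.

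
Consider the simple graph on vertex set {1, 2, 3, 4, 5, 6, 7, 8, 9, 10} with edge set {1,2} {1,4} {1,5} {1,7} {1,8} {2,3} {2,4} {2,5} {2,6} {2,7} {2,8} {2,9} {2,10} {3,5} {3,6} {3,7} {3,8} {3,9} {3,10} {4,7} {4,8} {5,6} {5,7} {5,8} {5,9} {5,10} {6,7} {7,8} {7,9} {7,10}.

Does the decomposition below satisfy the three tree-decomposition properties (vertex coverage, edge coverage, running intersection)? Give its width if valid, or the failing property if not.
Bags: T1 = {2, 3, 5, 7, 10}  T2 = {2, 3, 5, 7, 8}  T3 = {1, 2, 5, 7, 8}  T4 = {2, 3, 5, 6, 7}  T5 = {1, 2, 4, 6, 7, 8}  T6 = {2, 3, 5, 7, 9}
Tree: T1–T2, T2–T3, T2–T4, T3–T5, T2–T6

A tree decomposition must satisfy three properties: every vertex lies in some bag; for every edge, both endpoints lie together in some bag; and for every vertex, the bags containing it form a connected subtree. Here bags containing vertex 6 are not connected in the tree, so the decomposition is invalid.

No — bags containing vertex 6 are not connected in the tree.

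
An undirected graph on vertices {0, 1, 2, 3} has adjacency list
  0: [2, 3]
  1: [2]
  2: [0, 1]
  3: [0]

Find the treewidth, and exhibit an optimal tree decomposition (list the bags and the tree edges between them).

Treewidth 1.
One such decomposition:
Bags: B1 = {0, 3}  B2 = {0, 2}  B3 = {1, 2}
Tree: B1–B2, B2–B3

Each bag holds 2 vertices, so the decomposition has width 1, which upper-bounds the treewidth. Since G has at least one edge (e.g. 3–0), it is not an edgeless graph, so tw(G) ≥ 1. Combining the bounds, tw(G) = 1.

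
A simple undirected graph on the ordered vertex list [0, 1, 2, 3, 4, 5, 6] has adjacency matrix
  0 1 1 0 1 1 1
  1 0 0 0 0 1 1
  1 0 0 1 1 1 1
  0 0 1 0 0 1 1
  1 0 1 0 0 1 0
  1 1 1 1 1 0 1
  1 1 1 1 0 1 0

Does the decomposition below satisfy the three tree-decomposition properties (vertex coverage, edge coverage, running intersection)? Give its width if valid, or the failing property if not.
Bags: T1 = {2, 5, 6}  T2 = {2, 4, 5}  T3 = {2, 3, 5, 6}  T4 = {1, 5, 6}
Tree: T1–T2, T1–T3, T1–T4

No — vertex 0 appears in no bag.

A tree decomposition must satisfy three properties: every vertex lies in some bag; for every edge, both endpoints lie together in some bag; and for every vertex, the bags containing it form a connected subtree. Here vertex 0 appears in no bag, so the decomposition is invalid.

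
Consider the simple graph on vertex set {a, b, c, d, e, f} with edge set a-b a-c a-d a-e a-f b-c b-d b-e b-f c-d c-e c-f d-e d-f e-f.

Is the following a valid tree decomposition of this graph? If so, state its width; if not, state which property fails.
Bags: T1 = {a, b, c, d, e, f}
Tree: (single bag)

Every vertex of G appears in some bag (union = {a, b, c, d, e, f}); every edge is covered by a bag; and for each vertex v the set of bags containing v is connected in the bag tree. The decomposition is therefore valid. The largest bag has 6 vertices, so the width is 5.

Yes; width 5.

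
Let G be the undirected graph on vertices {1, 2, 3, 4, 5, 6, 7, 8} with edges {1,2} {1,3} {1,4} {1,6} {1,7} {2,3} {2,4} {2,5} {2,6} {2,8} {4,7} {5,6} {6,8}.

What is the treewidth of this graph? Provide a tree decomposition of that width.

Each bag holds 3 vertices, so the decomposition has width 2, which upper-bounds the treewidth. On the other hand G contains the 3-clique {2, 6, 8}. A clique must lie in a single bag of any decomposition, so no decomposition can have width below 2. Therefore the treewidth is 2.

Treewidth 2.
Bags: B1 = {1, 2, 4}  B2 = {1, 2, 6}  B3 = {2, 6, 8}  B4 = {1, 4, 7}  B5 = {1, 2, 3}  B6 = {2, 5, 6}
Tree: B1–B2, B2–B3, B1–B4, B1–B5, B3–B6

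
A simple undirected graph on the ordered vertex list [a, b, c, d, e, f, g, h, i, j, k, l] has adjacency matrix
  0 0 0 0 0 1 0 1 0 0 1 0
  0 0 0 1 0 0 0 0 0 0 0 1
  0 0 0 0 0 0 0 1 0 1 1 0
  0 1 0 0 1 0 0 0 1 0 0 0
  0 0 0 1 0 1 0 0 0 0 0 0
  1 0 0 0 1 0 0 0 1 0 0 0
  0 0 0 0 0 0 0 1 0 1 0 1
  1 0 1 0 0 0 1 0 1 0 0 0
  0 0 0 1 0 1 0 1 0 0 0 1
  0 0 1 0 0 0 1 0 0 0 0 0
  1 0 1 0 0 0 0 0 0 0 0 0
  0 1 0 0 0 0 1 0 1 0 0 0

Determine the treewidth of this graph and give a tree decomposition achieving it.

Every bag has size at most 4, so the width is 4 − 1 = 3 and tw(G) ≤ 3. For the lower bound: the 4 vertex sets {c,j,k}, {g}, {h}, {a,f,i,l} are disjoint, each induces a connected subgraph, and every pair is joined by at least one edge of G. Contracting each set to a single vertex therefore yields K_{4} as a minor, and since treewidth is minor-monotone, tw(G) ≥ tw(K_{4}) = 3. Therefore the treewidth is 3.

Treewidth 3.
One such decomposition:
Bags: B1 = {c, g, j, k}  B2 = {c, g, h, k}  B3 = {a, g, h, k}  B4 = {a, g, h, l}  B5 = {a, h, i, l}  B6 = {a, f, i, l}  B7 = {b, f, i, l}  B8 = {b, d, f, i}  B9 = {b, d, e, f}
Tree: B1–B2, B2–B3, B3–B4, B4–B5, B5–B6, B6–B7, B7–B8, B8–B9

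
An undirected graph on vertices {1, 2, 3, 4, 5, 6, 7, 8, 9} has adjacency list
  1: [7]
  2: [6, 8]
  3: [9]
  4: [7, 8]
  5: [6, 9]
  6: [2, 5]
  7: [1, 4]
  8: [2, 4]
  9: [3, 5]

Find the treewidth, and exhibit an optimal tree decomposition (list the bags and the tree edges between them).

The largest bag has 2 vertices, giving width 1; this decomposition certifies tw(G) ≤ 1. Since G has at least one edge (e.g. 1–7), it is not an edgeless graph, so tw(G) ≥ 1. Hence tw(G) = 1 exactly.

Treewidth 1.
One such decomposition:
Bags: B1 = {1, 7}  B2 = {4, 7}  B3 = {4, 8}  B4 = {2, 8}  B5 = {2, 6}  B6 = {5, 6}  B7 = {5, 9}  B8 = {3, 9}
Tree: B1–B2, B2–B3, B3–B4, B4–B5, B5–B6, B6–B7, B7–B8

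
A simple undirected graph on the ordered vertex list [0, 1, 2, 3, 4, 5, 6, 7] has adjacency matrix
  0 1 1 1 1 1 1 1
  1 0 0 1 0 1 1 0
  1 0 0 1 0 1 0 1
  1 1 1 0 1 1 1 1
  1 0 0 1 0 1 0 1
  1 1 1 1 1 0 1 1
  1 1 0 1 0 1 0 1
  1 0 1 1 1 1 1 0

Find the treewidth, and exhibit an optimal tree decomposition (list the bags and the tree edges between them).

Each bag holds 5 vertices, so the decomposition has width 4, which upper-bounds the treewidth. Conversely, {0, 1, 3, 5, 6} is a clique of size 5, and the vertices of any clique must share a bag in every tree decomposition; so some bag has ≥ 5 vertices and tw(G) ≥ 4. The upper and lower bounds meet at 4, so that is the treewidth.

Treewidth 4.
Bags: B1 = {0, 3, 4, 5, 7}  B2 = {0, 3, 5, 6, 7}  B3 = {0, 2, 3, 5, 7}  B4 = {0, 1, 3, 5, 6}
Tree: B1–B2, B2–B3, B2–B4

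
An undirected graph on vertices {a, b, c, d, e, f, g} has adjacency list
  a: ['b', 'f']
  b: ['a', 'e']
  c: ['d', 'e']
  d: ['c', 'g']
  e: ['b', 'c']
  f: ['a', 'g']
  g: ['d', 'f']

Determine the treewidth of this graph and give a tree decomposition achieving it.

Treewidth 2.
One optimal decomposition is:
Bags: B1 = {d, f, g}  B2 = {c, d, f}  B3 = {c, e, f}  B4 = {b, e, f}  B5 = {a, b, f}
Tree: B1–B2, B2–B3, B3–B4, B4–B5

Each bag holds 3 vertices, so the decomposition has width 2, which upper-bounds the treewidth. The edges f–g–d–c–e–b–a–f form a cycle, so G is not a tree and its treewidth is at least 2. The upper and lower bounds meet at 2, so that is the treewidth.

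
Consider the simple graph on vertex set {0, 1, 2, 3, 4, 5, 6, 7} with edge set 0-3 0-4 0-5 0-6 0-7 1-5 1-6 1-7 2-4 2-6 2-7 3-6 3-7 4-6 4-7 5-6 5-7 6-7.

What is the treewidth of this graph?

A width-3 tree decomposition is:
Bags: B1 = {0, 5, 6, 7}  B2 = {1, 5, 6, 7}  B3 = {0, 4, 6, 7}  B4 = {0, 3, 6, 7}  B5 = {2, 4, 6, 7}
Tree: B1–B2, B1–B3, B1–B4, B3–B5
Each bag holds 4 vertices, so the decomposition has width 3, which upper-bounds the treewidth. On the other hand G contains the 4-clique {0, 3, 6, 7}. A clique must lie in a single bag of any decomposition, so no decomposition can have width below 3. Hence tw(G) = 3 exactly.

3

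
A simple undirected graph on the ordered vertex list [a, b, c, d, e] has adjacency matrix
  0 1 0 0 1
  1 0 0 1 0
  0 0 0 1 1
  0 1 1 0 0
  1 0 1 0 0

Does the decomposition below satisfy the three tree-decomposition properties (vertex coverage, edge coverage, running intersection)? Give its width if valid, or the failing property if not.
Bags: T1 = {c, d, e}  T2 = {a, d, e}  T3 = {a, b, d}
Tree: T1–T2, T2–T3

Checking the three conditions: (i) the bags cover all of {a, b, c, d, e}; (ii) for each edge, some bag contains both endpoints; (iii) the bags containing any fixed vertex form a subtree. All hold, so the decomposition is valid with width 3 − 1 = 2.

Yes; width 2.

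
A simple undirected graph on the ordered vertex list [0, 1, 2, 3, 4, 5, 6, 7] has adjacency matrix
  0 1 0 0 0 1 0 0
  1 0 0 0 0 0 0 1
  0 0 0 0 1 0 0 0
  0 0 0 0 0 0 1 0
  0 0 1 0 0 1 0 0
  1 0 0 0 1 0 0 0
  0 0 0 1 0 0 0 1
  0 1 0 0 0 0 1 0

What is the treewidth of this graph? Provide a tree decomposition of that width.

The largest bag has 2 vertices, giving width 1; this decomposition certifies tw(G) ≤ 1. Since G has at least one edge (e.g. 2–4), it is not an edgeless graph, so tw(G) ≥ 1. Therefore the treewidth is 1.

Treewidth 1.
Bags: B1 = {2, 4}  B2 = {4, 5}  B3 = {0, 5}  B4 = {0, 1}  B5 = {1, 7}  B6 = {6, 7}  B7 = {3, 6}
Tree: B1–B2, B2–B3, B3–B4, B4–B5, B5–B6, B6–B7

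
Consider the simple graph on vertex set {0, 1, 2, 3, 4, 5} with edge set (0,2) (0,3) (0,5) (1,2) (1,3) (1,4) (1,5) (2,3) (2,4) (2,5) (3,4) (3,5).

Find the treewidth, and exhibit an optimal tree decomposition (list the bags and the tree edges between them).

Treewidth 3.
Bags: B1 = {1, 2, 3, 5}  B2 = {1, 2, 3, 4}  B3 = {0, 2, 3, 5}
Tree: B1–B2, B1–B3

Every bag has size at most 4, so the width is 4 − 1 = 3 and tw(G) ≤ 3. On the other hand G contains the 4-clique {0, 2, 3, 5}. A clique must lie in a single bag of any decomposition, so no decomposition can have width below 3. The upper and lower bounds meet at 3, so that is the treewidth.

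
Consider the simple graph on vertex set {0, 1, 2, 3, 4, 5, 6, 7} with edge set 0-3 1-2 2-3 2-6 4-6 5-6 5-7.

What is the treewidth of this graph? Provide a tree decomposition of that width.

Each bag holds 2 vertices, so the decomposition has width 1, which upper-bounds the treewidth. G has an edge, so its treewidth is at least 1. The upper and lower bounds meet at 1, so that is the treewidth.

Treewidth 1.
One such decomposition:
Bags: B1 = {5, 6}  B2 = {2, 6}  B3 = {2, 3}  B4 = {4, 6}  B5 = {5, 7}  B6 = {1, 2}  B7 = {0, 3}
Tree: B1–B2, B2–B3, B2–B4, B1–B5, B2–B6, B3–B7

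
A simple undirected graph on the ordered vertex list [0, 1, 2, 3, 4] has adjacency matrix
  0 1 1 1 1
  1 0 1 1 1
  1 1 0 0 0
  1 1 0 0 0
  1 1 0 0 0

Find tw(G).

A width-2 tree decomposition is:
Bags: B1 = {0, 1, 3}  B2 = {0, 1, 2}  B3 = {0, 1, 4}
Tree: B1–B2, B1–B3
The largest bag has 3 vertices, giving width 2; this decomposition certifies tw(G) ≤ 2. For the lower bound, the 3 vertices {0, 1, 2} are pairwise adjacent, and any tree decomposition puts a clique entirely inside one bag — forcing width ≥ 2. Combining the bounds, tw(G) = 2.

2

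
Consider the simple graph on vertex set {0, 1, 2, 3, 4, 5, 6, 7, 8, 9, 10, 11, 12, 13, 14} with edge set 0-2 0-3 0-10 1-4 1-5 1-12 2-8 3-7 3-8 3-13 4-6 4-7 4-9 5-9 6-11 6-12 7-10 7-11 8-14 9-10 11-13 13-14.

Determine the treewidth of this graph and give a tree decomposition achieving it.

The largest bag has 4 vertices, giving width 3; this decomposition certifies tw(G) ≤ 3. For the lower bound: the 4 vertex sets {1,5,12}, {9}, {4}, {6,7,10,11} are disjoint, each induces a connected subgraph, and every pair is joined by at least one edge of G. Contracting each set to a single vertex therefore yields K_{4} as a minor, and since treewidth is minor-monotone, tw(G) ≥ tw(K_{4}) = 3. Therefore the treewidth is 3.

Treewidth 3.
One such decomposition:
Bags: B1 = {1, 5, 9, 12}  B2 = {1, 4, 9, 12}  B3 = {4, 6, 9, 12}  B4 = {4, 6, 9, 10}  B5 = {4, 6, 7, 10}  B6 = {6, 7, 10, 11}  B7 = {0, 7, 10, 11}  B8 = {0, 3, 7, 11}  B9 = {0, 3, 11, 13}  B10 = {0, 2, 3, 13}  B11 = {2, 3, 8, 13}  B12 = {2, 8, 13, 14}
Tree: B1–B2, B2–B3, B3–B4, B4–B5, B5–B6, B6–B7, B7–B8, B8–B9, B9–B10, B10–B11, B11–B12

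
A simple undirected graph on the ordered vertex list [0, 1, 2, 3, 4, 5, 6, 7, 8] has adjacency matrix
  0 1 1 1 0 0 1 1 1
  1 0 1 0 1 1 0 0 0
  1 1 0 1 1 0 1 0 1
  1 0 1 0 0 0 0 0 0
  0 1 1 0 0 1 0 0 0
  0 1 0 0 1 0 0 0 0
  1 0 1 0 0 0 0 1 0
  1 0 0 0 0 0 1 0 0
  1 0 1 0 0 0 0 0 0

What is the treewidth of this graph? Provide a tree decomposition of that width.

Each bag holds 3 vertices, so the decomposition has width 2, which upper-bounds the treewidth. Conversely, {0, 2, 8} is a clique of size 3, and the vertices of any clique must share a bag in every tree decomposition; so some bag has ≥ 3 vertices and tw(G) ≥ 2. Therefore the treewidth is 2.

Treewidth 2.
Bags: B1 = {0, 1, 2}  B2 = {0, 2, 6}  B3 = {0, 6, 7}  B4 = {1, 2, 4}  B5 = {0, 2, 3}  B6 = {1, 4, 5}  B7 = {0, 2, 8}
Tree: B1–B2, B2–B3, B1–B4, B1–B5, B4–B6, B2–B7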